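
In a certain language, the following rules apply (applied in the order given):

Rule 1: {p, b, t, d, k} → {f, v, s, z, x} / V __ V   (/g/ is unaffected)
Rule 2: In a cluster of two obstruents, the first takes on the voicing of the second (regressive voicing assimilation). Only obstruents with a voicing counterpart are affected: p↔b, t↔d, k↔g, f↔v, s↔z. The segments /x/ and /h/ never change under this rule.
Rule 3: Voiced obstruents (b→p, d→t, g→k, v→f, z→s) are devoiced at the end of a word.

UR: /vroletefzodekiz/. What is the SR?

Rule 1 (intervocalic spirantization): /t/ is a stop between vowels /e/ and /e/, so it spirantizes to the fricative [s]. /d/ is a stop between vowels /o/ and /e/, so it spirantizes to the fricative [z]. /k/ is a stop between vowels /e/ and /i/, so it spirantizes to the fricative [x]. /vroletefzodekiz/ → vrolesefzozexiz.
Rule 2 (regressive voicing assimilation): /f/ precedes the voiced obstruent /z/, so it voices to [v] by assimilation. /vrolesefzozexiz/ → vrolesevzozexiz.
Rule 3 (final devoicing): /z/ is a voiced obstruent in word-final position, so it devoices to [s]. /vrolesevzozexiz/ → vrolesevzozexis.

vrolesevzozexis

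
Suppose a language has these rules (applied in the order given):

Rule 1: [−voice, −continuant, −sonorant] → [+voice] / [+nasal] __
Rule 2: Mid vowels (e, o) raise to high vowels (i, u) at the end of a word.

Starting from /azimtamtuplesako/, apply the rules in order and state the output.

Rule 1 (post-nasal voicing): /t/ is a voiceless stop immediately after the nasal /m/, so it voices to [d]. /t/ is a voiceless stop immediately after the nasal /m/, so it voices to [d]. /azimtamtuplesako/ → azimdamduplesako.
Rule 2 (final vowel raising): /o/ is a mid vowel in word-final position, so it raises to [u]. /azimdamduplesako/ → azimdamduplesaku.

azimdamduplesaku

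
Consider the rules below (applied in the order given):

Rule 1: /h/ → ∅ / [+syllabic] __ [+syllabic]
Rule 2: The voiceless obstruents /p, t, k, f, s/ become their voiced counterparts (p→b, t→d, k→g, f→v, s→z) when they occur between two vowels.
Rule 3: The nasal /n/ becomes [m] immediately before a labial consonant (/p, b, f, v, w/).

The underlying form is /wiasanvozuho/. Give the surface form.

Rule 1 (intervocalic h-deletion): /h/ occurs between vowels /u/ and /o/, so it deletes. /wiasanvozuho/ → wiasanvozuo.
Rule 2 (intervocalic voicing): /s/ is a voiceless obstruent between vowels /a/ and /a/, so it voices to [z]. /wiasanvozuo/ → wiazanvozuo.
Rule 3 (nasal place assimilation): /n/ precedes the labial consonant /v/, so it assimilates in place to [m]. /wiazanvozuo/ → wiazamvozuo.

wiazamvozuo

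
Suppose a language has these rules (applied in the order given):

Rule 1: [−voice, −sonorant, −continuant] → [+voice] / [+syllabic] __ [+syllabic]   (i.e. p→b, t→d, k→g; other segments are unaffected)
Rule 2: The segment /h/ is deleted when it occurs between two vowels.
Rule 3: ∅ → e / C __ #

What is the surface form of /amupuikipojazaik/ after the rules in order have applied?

amubuigibojazaike

Rule 1 (intervocalic voicing): /p/ is a voiceless stop between vowels /u/ and /u/, so it voices to [b]. /k/ is a voiceless stop between vowels /i/ and /i/, so it voices to [g]. /p/ is a voiceless stop between vowels /i/ and /o/, so it voices to [b]. /amupuikipojazaik/ → amubuigibojazaik.
Rule 2 (intervocalic h-deletion): no segment meets the environment; /amubuigibojazaik/ is unchanged.
Rule 3 (final e-epenthesis): the form ends in the consonant /k/, so [e] is inserted word-finally. /amubuigibojazaik/ → amubuigibojazaike.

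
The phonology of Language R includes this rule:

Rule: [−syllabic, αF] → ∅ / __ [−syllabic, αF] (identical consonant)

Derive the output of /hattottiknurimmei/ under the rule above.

/tt/ is a geminate; the first /t/ deletes.
/tt/ is a geminate; the first /t/ deletes.
/mm/ is a geminate; the first /m/ deletes.
Surface form: [hatotiknurimei].

hatotiknurimei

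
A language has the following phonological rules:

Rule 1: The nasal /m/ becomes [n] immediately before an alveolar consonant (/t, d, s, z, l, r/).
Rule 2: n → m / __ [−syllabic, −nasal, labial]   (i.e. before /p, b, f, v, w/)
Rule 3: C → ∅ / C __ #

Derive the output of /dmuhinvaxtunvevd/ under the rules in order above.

Rule 1 (nasal place assimilation): no segment meets the environment; /dmuhinvaxtunvevd/ is unchanged.
Rule 2 (nasal place assimilation): /n/ precedes the labial consonant /v/, so it assimilates in place to [m]. /n/ precedes the labial consonant /v/, so it assimilates in place to [m]. /dmuhinvaxtunvevd/ → dmuhimvaxtumvevd.
Rule 3 (final cluster simplification): /d/ is the second consonant of a word-final cluster /vd/, so it deletes. /dmuhimvaxtumvevd/ → dmuhimvaxtumvev.

dmuhimvaxtumvev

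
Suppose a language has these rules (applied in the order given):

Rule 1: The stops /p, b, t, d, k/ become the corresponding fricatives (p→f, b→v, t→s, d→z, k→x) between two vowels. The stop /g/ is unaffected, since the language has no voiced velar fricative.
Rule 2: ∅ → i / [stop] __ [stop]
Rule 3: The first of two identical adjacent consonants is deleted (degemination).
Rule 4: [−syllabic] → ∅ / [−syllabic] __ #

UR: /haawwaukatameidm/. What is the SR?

Rule 1 (intervocalic spirantization): /k/ is a stop between vowels /u/ and /a/, so it spirantizes to the fricative [x]. /t/ is a stop between vowels /a/ and /a/, so it spirantizes to the fricative [s]. /haawwaukatameidm/ → haawwauxasameidm.
Rule 2 (stop-cluster i-epenthesis): no segment meets the environment; /haawwauxasameidm/ is unchanged.
Rule 3 (degemination): /ww/ is a geminate; the first /w/ deletes. /haawwauxasameidm/ → haawauxasameidm.
Rule 4 (final cluster simplification): /m/ is the second consonant of a word-final cluster /dm/, so it deletes. /haawauxasameidm/ → haawauxasameid.

haawauxasameid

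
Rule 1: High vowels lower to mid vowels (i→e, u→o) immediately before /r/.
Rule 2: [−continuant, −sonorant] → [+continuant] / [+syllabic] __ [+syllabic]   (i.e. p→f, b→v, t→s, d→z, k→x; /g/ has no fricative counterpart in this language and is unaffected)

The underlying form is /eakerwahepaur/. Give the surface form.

eaxerwahefaor

Rule 1 (pre-rhotic lowering): /u/ is a high vowel immediately before /r/, so it lowers to [o]. /eakerwahepaur/ → eakerwahepaor.
Rule 2 (intervocalic spirantization): /k/ is a stop between vowels /a/ and /e/, so it spirantizes to the fricative [x]. /p/ is a stop between vowels /e/ and /a/, so it spirantizes to the fricative [f]. /eakerwahepaor/ → eaxerwahefaor.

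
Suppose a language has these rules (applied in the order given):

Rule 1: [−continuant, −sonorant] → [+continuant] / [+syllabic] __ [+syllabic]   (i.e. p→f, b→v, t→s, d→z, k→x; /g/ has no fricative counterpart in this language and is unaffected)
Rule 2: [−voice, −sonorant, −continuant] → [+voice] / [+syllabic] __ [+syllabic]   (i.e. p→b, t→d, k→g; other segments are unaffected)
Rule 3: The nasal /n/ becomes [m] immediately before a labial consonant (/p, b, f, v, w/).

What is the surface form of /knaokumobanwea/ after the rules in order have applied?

knaoxumovamwea

Rule 1 (intervocalic spirantization): /k/ is a stop between vowels /o/ and /u/, so it spirantizes to the fricative [x]. /b/ is a stop between vowels /o/ and /a/, so it spirantizes to the fricative [v]. /knaokumobanwea/ → knaoxumovanwea.
Rule 2 (intervocalic voicing): no segment meets the environment; /knaoxumovanwea/ is unchanged.
Rule 3 (nasal place assimilation): /n/ precedes the labial consonant /w/, so it assimilates in place to [m]. /knaoxumovanwea/ → knaoxumovamwea.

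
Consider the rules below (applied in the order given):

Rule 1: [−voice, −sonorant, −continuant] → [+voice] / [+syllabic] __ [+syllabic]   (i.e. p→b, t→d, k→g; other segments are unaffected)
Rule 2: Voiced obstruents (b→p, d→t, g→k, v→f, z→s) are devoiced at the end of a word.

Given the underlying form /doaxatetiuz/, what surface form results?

doaxadedius

Rule 1 (intervocalic voicing): /t/ is a voiceless stop between vowels /a/ and /e/, so it voices to [d]. /t/ is a voiceless stop between vowels /e/ and /i/, so it voices to [d]. /doaxatetiuz/ → doaxadediuz.
Rule 2 (final devoicing): /z/ is a voiced obstruent in word-final position, so it devoices to [s]. /doaxadediuz/ → doaxadedius.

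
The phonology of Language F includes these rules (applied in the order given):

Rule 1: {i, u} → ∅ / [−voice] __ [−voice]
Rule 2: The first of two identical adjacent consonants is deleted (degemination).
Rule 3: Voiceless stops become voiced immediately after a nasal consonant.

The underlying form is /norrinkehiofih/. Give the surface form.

Rule 1 (high vowel syncope): /i/ is a high vowel flanked by voiceless consonants /f/ and /h/, so it deletes. /norrinkehiofih/ → norrinkehiofh.
Rule 2 (degemination): /rr/ is a geminate; the first /r/ deletes. /norrinkehiofh/ → norinkehiofh.
Rule 3 (post-nasal voicing): /k/ is a voiceless stop immediately after the nasal /n/, so it voices to [g]. /norinkehiofh/ → noringehiofh.

noringehiofh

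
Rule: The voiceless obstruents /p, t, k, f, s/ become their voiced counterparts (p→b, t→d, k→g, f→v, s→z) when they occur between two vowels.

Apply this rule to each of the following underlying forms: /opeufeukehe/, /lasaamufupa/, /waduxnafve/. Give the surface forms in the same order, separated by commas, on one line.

obeuveugehe, lazaamuvuba, waduxnafve

/opeufeukehe/: /p/ is a voiceless obstruent between vowels /o/ and /e/, so it voices to [b]. /f/ is a voiceless obstruent between vowels /u/ and /e/, so it voices to [v]. /k/ is a voiceless obstruent between vowels /u/ and /e/, so it voices to [g]. → [obeuveugehe].
/lasaamufupa/: /s/ is a voiceless obstruent between vowels /a/ and /a/, so it voices to [z]. /f/ is a voiceless obstruent between vowels /u/ and /u/, so it voices to [v]. /p/ is a voiceless obstruent between vowels /u/ and /a/, so it voices to [b]. → [lazaamuvuba].
/waduxnafve/: the rule's environment is not met; surfaces unchanged as [waduxnafve].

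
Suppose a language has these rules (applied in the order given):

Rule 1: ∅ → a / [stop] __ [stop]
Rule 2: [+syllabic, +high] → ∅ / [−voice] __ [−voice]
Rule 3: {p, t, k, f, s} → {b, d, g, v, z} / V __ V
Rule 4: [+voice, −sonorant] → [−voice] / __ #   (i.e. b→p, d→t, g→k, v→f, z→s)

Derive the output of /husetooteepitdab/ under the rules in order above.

Rule 1 (stop-cluster a-epenthesis): /t/ and /d/ form a stop–stop cluster, so [a] is inserted between them. /husetooteepitdab/ → husetooteepitadab.
Rule 2 (high vowel syncope): /u/ is a high vowel flanked by voiceless consonants /h/ and /s/, so it deletes. /i/ is a high vowel flanked by voiceless consonants /p/ and /t/, so it deletes. /husetooteepitadab/ → hsetooteeptadab.
Rule 3 (intervocalic voicing): /t/ is a voiceless obstruent between vowels /e/ and /o/, so it voices to [d]. /t/ is a voiceless obstruent between vowels /o/ and /e/, so it voices to [d]. /hsetooteeptadab/ → hsedoodeeptadab.
Rule 4 (final devoicing): /b/ is a voiced obstruent in word-final position, so it devoices to [p]. /hsedoodeeptadab/ → hsedoodeeptadap.

hsedoodeeptadap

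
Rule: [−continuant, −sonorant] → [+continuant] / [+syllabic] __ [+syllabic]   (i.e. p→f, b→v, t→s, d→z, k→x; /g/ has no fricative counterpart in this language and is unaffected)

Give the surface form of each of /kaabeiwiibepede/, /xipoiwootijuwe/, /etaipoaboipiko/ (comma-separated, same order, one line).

kaaveiwiivefeze, xifoiwoosijuwe, esaifoavoifixo

/kaabeiwiibepede/: /b/ is a stop between vowels /a/ and /e/, so it spirantizes to the fricative [v]. /b/ is a stop between vowels /i/ and /e/, so it spirantizes to the fricative [v]. /p/ is a stop between vowels /e/ and /e/, so it spirantizes to the fricative [f]. /d/ is a stop between vowels /e/ and /e/, so it spirantizes to the fricative [z]. → [kaaveiwiivefeze].
/xipoiwootijuwe/: /p/ is a stop between vowels /i/ and /o/, so it spirantizes to the fricative [f]. /t/ is a stop between vowels /o/ and /i/, so it spirantizes to the fricative [s]. → [xifoiwoosijuwe].
/etaipoaboipiko/: /t/ is a stop between vowels /e/ and /a/, so it spirantizes to the fricative [s]. /p/ is a stop between vowels /i/ and /o/, so it spirantizes to the fricative [f]. /b/ is a stop between vowels /a/ and /o/, so it spirantizes to the fricative [v]. /p/ is a stop between vowels /i/ and /i/, so it spirantizes to the fricative [f]. /k/ is a stop between vowels /i/ and /o/, so it spirantizes to the fricative [x]. → [esaifoavoifixo].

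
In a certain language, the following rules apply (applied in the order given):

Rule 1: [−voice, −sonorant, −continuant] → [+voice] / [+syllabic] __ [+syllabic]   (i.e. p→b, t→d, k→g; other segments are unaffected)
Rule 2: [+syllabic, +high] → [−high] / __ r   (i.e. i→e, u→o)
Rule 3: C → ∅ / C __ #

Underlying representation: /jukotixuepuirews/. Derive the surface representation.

Rule 1 (intervocalic voicing): /k/ is a voiceless stop between vowels /u/ and /o/, so it voices to [g]. /t/ is a voiceless stop between vowels /o/ and /i/, so it voices to [d]. /p/ is a voiceless stop between vowels /e/ and /u/, so it voices to [b]. /jukotixuepuirews/ → jugodixuebuirews.
Rule 2 (pre-rhotic lowering): /i/ is a high vowel immediately before /r/, so it lowers to [e]. /jugodixuebuirews/ → jugodixuebuerews.
Rule 3 (final cluster simplification): /s/ is the second consonant of a word-final cluster /ws/, so it deletes. /jugodixuebuerews/ → jugodixuebuerew.

jugodixuebuerew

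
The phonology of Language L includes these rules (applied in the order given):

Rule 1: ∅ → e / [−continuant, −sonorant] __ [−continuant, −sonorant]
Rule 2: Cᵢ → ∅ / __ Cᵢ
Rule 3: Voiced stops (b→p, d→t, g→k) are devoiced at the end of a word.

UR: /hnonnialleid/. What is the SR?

hnonialeit

Rule 1 (stop-cluster e-epenthesis): no segment meets the environment; /hnonnialleid/ is unchanged.
Rule 2 (degemination): /nn/ is a geminate; the first /n/ deletes. /ll/ is a geminate; the first /l/ deletes. /hnonnialleid/ → hnonialeid.
Rule 3 (final devoicing): /d/ is a voiced stop in word-final position, so it devoices to [t]. /hnonialeid/ → hnonialeit.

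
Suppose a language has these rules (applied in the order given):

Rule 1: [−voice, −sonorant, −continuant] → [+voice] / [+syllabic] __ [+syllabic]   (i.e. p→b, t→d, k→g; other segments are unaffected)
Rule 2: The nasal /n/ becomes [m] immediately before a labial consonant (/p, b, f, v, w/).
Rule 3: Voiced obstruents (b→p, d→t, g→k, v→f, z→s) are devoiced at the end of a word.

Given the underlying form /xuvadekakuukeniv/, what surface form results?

Rule 1 (intervocalic voicing): /k/ is a voiceless stop between vowels /e/ and /a/, so it voices to [g]. /k/ is a voiceless stop between vowels /a/ and /u/, so it voices to [g]. /k/ is a voiceless stop between vowels /u/ and /e/, so it voices to [g]. /xuvadekakuukeniv/ → xuvadegaguugeniv.
Rule 2 (nasal place assimilation): no segment meets the environment; /xuvadegaguugeniv/ is unchanged.
Rule 3 (final devoicing): /v/ is a voiced obstruent in word-final position, so it devoices to [f]. /xuvadegaguugeniv/ → xuvadegaguugenif.

xuvadegaguugenif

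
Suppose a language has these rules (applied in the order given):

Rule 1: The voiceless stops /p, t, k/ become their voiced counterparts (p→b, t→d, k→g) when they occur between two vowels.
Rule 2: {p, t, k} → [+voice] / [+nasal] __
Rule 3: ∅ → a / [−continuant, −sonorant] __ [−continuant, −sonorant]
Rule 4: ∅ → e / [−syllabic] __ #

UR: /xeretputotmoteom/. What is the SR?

xeretapudotmodeome

Rule 1 (intervocalic voicing): /t/ is a voiceless stop between vowels /u/ and /o/, so it voices to [d]. /t/ is a voiceless stop between vowels /o/ and /e/, so it voices to [d]. /xeretputotmoteom/ → xeretpudotmodeom.
Rule 2 (post-nasal voicing): no segment meets the environment; /xeretpudotmodeom/ is unchanged.
Rule 3 (stop-cluster a-epenthesis): /t/ and /p/ form a stop–stop cluster, so [a] is inserted between them. /xeretpudotmodeom/ → xeretapudotmodeom.
Rule 4 (final e-epenthesis): the form ends in the consonant /m/, so [e] is inserted word-finally. /xeretapudotmodeom/ → xeretapudotmodeome.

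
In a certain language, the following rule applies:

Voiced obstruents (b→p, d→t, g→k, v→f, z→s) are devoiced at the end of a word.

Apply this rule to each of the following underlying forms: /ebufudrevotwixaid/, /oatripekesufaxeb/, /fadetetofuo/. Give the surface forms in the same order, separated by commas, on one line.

/ebufudrevotwixaid/: /d/ is a voiced obstruent in word-final position, so it devoices to [t]. → [ebufudrevotwixait].
/oatripekesufaxeb/: /b/ is a voiced obstruent in word-final position, so it devoices to [p]. → [oatripekesufaxep].
/fadetetofuo/: the rule's environment is not met; surfaces unchanged as [fadetetofuo].

ebufudrevotwixait, oatripekesufaxep, fadetetofuo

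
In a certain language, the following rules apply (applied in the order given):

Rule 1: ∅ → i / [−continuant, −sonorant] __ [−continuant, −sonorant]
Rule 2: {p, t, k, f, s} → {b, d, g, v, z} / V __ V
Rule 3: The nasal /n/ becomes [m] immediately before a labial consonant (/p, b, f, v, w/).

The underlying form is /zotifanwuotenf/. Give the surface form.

zodivamwuodemf

Rule 1 (stop-cluster i-epenthesis): no segment meets the environment; /zotifanwuotenf/ is unchanged.
Rule 2 (intervocalic voicing): /t/ is a voiceless obstruent between vowels /o/ and /i/, so it voices to [d]. /f/ is a voiceless obstruent between vowels /i/ and /a/, so it voices to [v]. /t/ is a voiceless obstruent between vowels /o/ and /e/, so it voices to [d]. /zotifanwuotenf/ → zodivanwuodenf.
Rule 3 (nasal place assimilation): /n/ precedes the labial consonant /w/, so it assimilates in place to [m]. /n/ precedes the labial consonant /f/, so it assimilates in place to [m]. /zodivanwuodenf/ → zodivamwuodemf.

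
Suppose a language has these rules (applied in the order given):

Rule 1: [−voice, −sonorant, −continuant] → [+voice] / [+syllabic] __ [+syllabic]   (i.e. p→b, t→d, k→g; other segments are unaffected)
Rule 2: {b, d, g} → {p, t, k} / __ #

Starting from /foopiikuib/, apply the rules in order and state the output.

foobiiguip

Rule 1 (intervocalic voicing): /p/ is a voiceless stop between vowels /o/ and /i/, so it voices to [b]. /k/ is a voiceless stop between vowels /i/ and /u/, so it voices to [g]. /foopiikuib/ → foobiiguib.
Rule 2 (final devoicing): /b/ is a voiced stop in word-final position, so it devoices to [p]. /foobiiguib/ → foobiiguip.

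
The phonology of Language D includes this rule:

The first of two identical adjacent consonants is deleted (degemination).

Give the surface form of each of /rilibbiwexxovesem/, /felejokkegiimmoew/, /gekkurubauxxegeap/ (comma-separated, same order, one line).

/rilibbiwexxovesem/: /bb/ is a geminate; the first /b/ deletes. /xx/ is a geminate; the first /x/ deletes. → [rilibiwexovesem].
/felejokkegiimmoew/: /kk/ is a geminate; the first /k/ deletes. /mm/ is a geminate; the first /m/ deletes. → [felejokegiimoew].
/gekkurubauxxegeap/: /kk/ is a geminate; the first /k/ deletes. /xx/ is a geminate; the first /x/ deletes. → [gekurubauxegeap].

rilibiwexovesem, felejokegiimoew, gekurubauxegeap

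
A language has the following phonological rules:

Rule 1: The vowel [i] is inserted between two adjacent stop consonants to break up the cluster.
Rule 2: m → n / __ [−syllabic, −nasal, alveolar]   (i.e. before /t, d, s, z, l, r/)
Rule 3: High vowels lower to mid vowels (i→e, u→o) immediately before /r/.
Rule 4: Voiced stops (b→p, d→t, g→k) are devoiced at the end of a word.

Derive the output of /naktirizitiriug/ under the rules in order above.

nakiteriziteriuk

Rule 1 (stop-cluster i-epenthesis): /k/ and /t/ form a stop–stop cluster, so [i] is inserted between them. /naktirizitiriug/ → nakitirizitiriug.
Rule 2 (nasal place assimilation): no segment meets the environment; /nakitirizitiriug/ is unchanged.
Rule 3 (pre-rhotic lowering): /i/ is a high vowel immediately before /r/, so it lowers to [e]. /i/ is a high vowel immediately before /r/, so it lowers to [e]. /nakitirizitiriug/ → nakiteriziteriug.
Rule 4 (final devoicing): /g/ is a voiced stop in word-final position, so it devoices to [k]. /nakiteriziteriug/ → nakiteriziteriuk.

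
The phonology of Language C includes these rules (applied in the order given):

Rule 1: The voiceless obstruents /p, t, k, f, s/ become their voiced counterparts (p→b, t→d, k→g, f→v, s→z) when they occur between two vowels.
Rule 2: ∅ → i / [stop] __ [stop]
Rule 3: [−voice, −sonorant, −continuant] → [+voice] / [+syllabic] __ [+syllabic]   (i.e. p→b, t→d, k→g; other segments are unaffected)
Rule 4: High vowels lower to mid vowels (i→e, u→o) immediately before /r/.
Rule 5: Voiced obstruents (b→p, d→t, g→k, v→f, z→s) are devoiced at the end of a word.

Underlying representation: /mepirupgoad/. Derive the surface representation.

Rule 1 (intervocalic voicing): /p/ is a voiceless obstruent between vowels /e/ and /i/, so it voices to [b]. /mepirupgoad/ → mebirupgoad.
Rule 2 (stop-cluster i-epenthesis): /p/ and /g/ form a stop–stop cluster, so [i] is inserted between them. /mebirupgoad/ → mebirupigoad.
Rule 3 (intervocalic voicing): /p/ is a voiceless stop between vowels /u/ and /i/, so it voices to [b]. /mebirupigoad/ → mebirubigoad.
Rule 4 (pre-rhotic lowering): /i/ is a high vowel immediately before /r/, so it lowers to [e]. /mebirubigoad/ → meberubigoad.
Rule 5 (final devoicing): /d/ is a voiced obstruent in word-final position, so it devoices to [t]. /meberubigoad/ → meberubigoat.

meberubigoat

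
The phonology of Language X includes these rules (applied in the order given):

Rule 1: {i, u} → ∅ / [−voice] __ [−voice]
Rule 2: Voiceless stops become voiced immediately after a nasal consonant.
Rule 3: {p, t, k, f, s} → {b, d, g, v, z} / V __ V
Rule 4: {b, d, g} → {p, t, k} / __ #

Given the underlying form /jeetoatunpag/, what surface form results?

jeedoadunbak

Rule 1 (high vowel syncope): no segment meets the environment; /jeetoatunpag/ is unchanged.
Rule 2 (post-nasal voicing): /p/ is a voiceless stop immediately after the nasal /n/, so it voices to [b]. /jeetoatunpag/ → jeetoatunbag.
Rule 3 (intervocalic voicing): /t/ is a voiceless obstruent between vowels /e/ and /o/, so it voices to [d]. /t/ is a voiceless obstruent between vowels /a/ and /u/, so it voices to [d]. /jeetoatunbag/ → jeedoadunbag.
Rule 4 (final devoicing): /g/ is a voiced stop in word-final position, so it devoices to [k]. /jeedoadunbag/ → jeedoadunbak.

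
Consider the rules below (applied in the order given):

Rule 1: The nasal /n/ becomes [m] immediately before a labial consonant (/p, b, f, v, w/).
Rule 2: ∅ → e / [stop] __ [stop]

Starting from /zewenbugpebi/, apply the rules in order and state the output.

zewembugepebi

Rule 1 (nasal place assimilation): /n/ precedes the labial consonant /b/, so it assimilates in place to [m]. /zewenbugpebi/ → zewembugpebi.
Rule 2 (stop-cluster e-epenthesis): /g/ and /p/ form a stop–stop cluster, so [e] is inserted between them. /zewembugpebi/ → zewembugepebi.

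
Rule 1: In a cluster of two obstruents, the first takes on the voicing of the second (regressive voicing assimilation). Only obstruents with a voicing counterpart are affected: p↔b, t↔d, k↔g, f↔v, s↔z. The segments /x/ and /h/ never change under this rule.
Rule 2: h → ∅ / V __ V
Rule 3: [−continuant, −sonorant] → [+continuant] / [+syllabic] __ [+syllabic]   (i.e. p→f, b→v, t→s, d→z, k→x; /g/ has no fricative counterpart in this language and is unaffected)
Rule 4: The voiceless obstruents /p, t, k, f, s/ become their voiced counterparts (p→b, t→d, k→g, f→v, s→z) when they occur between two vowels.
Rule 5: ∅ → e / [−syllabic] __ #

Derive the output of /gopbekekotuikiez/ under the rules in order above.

gobbexexozuixieze

Rule 1 (regressive voicing assimilation): /p/ precedes the voiced obstruent /b/, so it voices to [b] by assimilation. /gopbekekotuikiez/ → gobbekekotuikiez.
Rule 2 (intervocalic h-deletion): no segment meets the environment; /gobbekekotuikiez/ is unchanged.
Rule 3 (intervocalic spirantization): /k/ is a stop between vowels /e/ and /e/, so it spirantizes to the fricative [x]. /k/ is a stop between vowels /e/ and /o/, so it spirantizes to the fricative [x]. /t/ is a stop between vowels /o/ and /u/, so it spirantizes to the fricative [s]. /k/ is a stop between vowels /i/ and /i/, so it spirantizes to the fricative [x]. /gobbekekotuikiez/ → gobbexexosuixiez.
Rule 4 (intervocalic voicing): /s/ is a voiceless obstruent between vowels /o/ and /u/, so it voices to [z]. /gobbexexosuixiez/ → gobbexexozuixiez.
Rule 5 (final e-epenthesis): the form ends in the consonant /z/, so [e] is inserted word-finally. /gobbexexozuixiez/ → gobbexexozuixieze.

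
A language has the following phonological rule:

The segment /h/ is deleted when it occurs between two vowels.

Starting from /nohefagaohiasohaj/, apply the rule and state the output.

noefagaoiasoaj

/h/ occurs between vowels /o/ and /e/, so it deletes.
/h/ occurs between vowels /o/ and /i/, so it deletes.
/h/ occurs between vowels /o/ and /a/, so it deletes.
Surface form: [noefagaoiasoaj].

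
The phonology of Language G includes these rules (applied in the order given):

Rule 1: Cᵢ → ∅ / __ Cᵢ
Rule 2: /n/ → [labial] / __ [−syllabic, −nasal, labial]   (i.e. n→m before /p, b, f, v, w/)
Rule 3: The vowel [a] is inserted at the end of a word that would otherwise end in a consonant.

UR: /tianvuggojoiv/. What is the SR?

Rule 1 (degemination): /gg/ is a geminate; the first /g/ deletes. /tianvuggojoiv/ → tianvugojoiv.
Rule 2 (nasal place assimilation): /n/ precedes the labial consonant /v/, so it assimilates in place to [m]. /tianvugojoiv/ → tiamvugojoiv.
Rule 3 (final a-epenthesis): the form ends in the consonant /v/, so [a] is inserted word-finally. /tiamvugojoiv/ → tiamvugojoiva.

tiamvugojoiva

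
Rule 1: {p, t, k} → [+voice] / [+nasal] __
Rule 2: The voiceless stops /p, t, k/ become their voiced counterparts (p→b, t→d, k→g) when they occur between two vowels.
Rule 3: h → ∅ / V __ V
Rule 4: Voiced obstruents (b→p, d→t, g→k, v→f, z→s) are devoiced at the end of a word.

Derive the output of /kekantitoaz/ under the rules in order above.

kegandidoas

Rule 1 (post-nasal voicing): /t/ is a voiceless stop immediately after the nasal /n/, so it voices to [d]. /kekantitoaz/ → kekanditoaz.
Rule 2 (intervocalic voicing): /k/ is a voiceless stop between vowels /e/ and /a/, so it voices to [g]. /t/ is a voiceless stop between vowels /i/ and /o/, so it voices to [d]. /kekanditoaz/ → kegandidoaz.
Rule 3 (intervocalic h-deletion): no segment meets the environment; /kegandidoaz/ is unchanged.
Rule 4 (final devoicing): /z/ is a voiced obstruent in word-final position, so it devoices to [s]. /kegandidoaz/ → kegandidoas.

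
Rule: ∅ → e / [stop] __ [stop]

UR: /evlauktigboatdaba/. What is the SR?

evlauketigeboatedaba

/k/ and /t/ form a stop–stop cluster, so [e] is inserted between them.
/g/ and /b/ form a stop–stop cluster, so [e] is inserted between them.
/t/ and /d/ form a stop–stop cluster, so [e] is inserted between them.
Surface form: [evlauketigeboatedaba].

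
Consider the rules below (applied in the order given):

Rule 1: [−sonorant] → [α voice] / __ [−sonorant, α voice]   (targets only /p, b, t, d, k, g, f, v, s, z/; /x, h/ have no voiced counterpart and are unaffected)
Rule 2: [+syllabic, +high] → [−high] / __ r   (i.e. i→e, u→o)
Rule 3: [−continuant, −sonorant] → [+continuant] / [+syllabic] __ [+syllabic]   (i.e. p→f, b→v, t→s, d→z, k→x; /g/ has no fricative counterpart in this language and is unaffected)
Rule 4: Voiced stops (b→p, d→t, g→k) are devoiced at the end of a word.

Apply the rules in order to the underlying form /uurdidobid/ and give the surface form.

uordizovit

Rule 1 (regressive voicing assimilation): no segment meets the environment; /uurdidobid/ is unchanged.
Rule 2 (pre-rhotic lowering): /u/ is a high vowel immediately before /r/, so it lowers to [o]. /uurdidobid/ → uordidobid.
Rule 3 (intervocalic spirantization): /d/ is a stop between vowels /i/ and /o/, so it spirantizes to the fricative [z]. /b/ is a stop between vowels /o/ and /i/, so it spirantizes to the fricative [v]. /uordidobid/ → uordizovid.
Rule 4 (final devoicing): /d/ is a voiced stop in word-final position, so it devoices to [t]. /uordizovid/ → uordizovit.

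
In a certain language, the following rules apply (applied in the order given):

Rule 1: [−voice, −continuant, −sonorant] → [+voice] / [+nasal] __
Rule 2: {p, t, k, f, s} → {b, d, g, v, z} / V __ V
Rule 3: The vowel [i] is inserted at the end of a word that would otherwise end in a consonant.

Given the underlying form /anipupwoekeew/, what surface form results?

anibupwoegeewi

Rule 1 (post-nasal voicing): no segment meets the environment; /anipupwoekeew/ is unchanged.
Rule 2 (intervocalic voicing): /p/ is a voiceless obstruent between vowels /i/ and /u/, so it voices to [b]. /k/ is a voiceless obstruent between vowels /e/ and /e/, so it voices to [g]. /anipupwoekeew/ → anibupwoegeew.
Rule 3 (final i-epenthesis): the form ends in the consonant /w/, so [i] is inserted word-finally. /anibupwoegeew/ → anibupwoegeewi.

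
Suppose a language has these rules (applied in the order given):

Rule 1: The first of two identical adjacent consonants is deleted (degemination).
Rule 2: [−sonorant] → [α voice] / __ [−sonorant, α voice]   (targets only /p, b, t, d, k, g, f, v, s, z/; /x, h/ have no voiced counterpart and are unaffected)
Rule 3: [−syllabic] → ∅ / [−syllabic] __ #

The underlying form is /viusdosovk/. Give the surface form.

Rule 1 (degemination): no segment meets the environment; /viusdosovk/ is unchanged.
Rule 2 (regressive voicing assimilation): /s/ precedes the voiced obstruent /d/, so it voices to [z] by assimilation. /v/ precedes the voiceless obstruent /k/, so it devoices to [f] by assimilation. /viusdosovk/ → viuzdosofk.
Rule 3 (final cluster simplification): /k/ is the second consonant of a word-final cluster /fk/, so it deletes. /viuzdosofk/ → viuzdosof.

viuzdosof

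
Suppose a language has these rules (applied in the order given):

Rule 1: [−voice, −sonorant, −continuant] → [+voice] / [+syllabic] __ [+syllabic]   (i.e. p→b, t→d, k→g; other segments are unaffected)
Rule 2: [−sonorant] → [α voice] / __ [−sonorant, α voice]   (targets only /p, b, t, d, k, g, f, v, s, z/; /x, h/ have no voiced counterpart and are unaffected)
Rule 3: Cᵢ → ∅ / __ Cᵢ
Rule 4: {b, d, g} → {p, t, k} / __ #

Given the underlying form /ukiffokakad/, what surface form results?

Rule 1 (intervocalic voicing): /k/ is a voiceless stop between vowels /u/ and /i/, so it voices to [g]. /k/ is a voiceless stop between vowels /o/ and /a/, so it voices to [g]. /k/ is a voiceless stop between vowels /a/ and /a/, so it voices to [g]. /ukiffokakad/ → ugiffogagad.
Rule 2 (regressive voicing assimilation): no segment meets the environment; /ugiffogagad/ is unchanged.
Rule 3 (degemination): /ff/ is a geminate; the first /f/ deletes. /ugiffogagad/ → ugifogagad.
Rule 4 (final devoicing): /d/ is a voiced stop in word-final position, so it devoices to [t]. /ugifogagad/ → ugifogagat.

ugifogagat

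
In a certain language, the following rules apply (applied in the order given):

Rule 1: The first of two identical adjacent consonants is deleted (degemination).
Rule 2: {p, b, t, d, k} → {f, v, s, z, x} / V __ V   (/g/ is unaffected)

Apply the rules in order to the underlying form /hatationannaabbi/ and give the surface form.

Rule 1 (degemination): /nn/ is a geminate; the first /n/ deletes. /bb/ is a geminate; the first /b/ deletes. /hatationannaabbi/ → hatationanaabi.
Rule 2 (intervocalic spirantization): /t/ is a stop between vowels /a/ and /a/, so it spirantizes to the fricative [s]. /t/ is a stop between vowels /a/ and /i/, so it spirantizes to the fricative [s]. /b/ is a stop between vowels /a/ and /i/, so it spirantizes to the fricative [v]. /hatationanaabi/ → hasasionanaavi.

hasasionanaavi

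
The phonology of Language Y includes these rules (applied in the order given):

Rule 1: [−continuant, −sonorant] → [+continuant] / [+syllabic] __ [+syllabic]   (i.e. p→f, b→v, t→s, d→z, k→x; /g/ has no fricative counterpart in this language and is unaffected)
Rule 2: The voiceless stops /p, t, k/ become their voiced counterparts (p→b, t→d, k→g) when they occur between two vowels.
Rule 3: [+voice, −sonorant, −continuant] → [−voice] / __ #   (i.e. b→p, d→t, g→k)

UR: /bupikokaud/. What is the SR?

bufixoxaut

Rule 1 (intervocalic spirantization): /p/ is a stop between vowels /u/ and /i/, so it spirantizes to the fricative [f]. /k/ is a stop between vowels /i/ and /o/, so it spirantizes to the fricative [x]. /k/ is a stop between vowels /o/ and /a/, so it spirantizes to the fricative [x]. /bupikokaud/ → bufixoxaud.
Rule 2 (intervocalic voicing): no segment meets the environment; /bufixoxaud/ is unchanged.
Rule 3 (final devoicing): /d/ is a voiced stop in word-final position, so it devoices to [t]. /bufixoxaud/ → bufixoxaut.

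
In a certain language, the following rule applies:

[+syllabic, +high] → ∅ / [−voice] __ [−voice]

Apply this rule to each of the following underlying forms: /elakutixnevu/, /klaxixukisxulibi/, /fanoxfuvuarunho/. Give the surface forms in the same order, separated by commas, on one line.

/elakutixnevu/: /u/ is a high vowel flanked by voiceless consonants /k/ and /t/, so it deletes. /i/ is a high vowel flanked by voiceless consonants /t/ and /x/, so it deletes. → [elaktxnevu].
/klaxixukisxulibi/: /i/ is a high vowel flanked by voiceless consonants /x/ and /x/, so it deletes. /u/ is a high vowel flanked by voiceless consonants /x/ and /k/, so it deletes. /i/ is a high vowel flanked by voiceless consonants /k/ and /s/, so it deletes. → [klaxxksxulibi].
/fanoxfuvuarunho/: the rule's environment is not met; surfaces unchanged as [fanoxfuvuarunho].

elaktxnevu, klaxxksxulibi, fanoxfuvuarunho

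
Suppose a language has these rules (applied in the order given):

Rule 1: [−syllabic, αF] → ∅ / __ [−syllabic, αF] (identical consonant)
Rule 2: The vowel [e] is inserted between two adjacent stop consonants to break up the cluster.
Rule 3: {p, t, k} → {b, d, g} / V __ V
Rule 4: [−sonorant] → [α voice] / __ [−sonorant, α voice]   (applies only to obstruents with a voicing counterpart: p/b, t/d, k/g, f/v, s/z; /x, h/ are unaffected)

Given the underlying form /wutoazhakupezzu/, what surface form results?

wudoashagubezu

Rule 1 (degemination): /zz/ is a geminate; the first /z/ deletes. /wutoazhakupezzu/ → wutoazhakupezu.
Rule 2 (stop-cluster e-epenthesis): no segment meets the environment; /wutoazhakupezu/ is unchanged.
Rule 3 (intervocalic voicing): /t/ is a voiceless stop between vowels /u/ and /o/, so it voices to [d]. /k/ is a voiceless stop between vowels /a/ and /u/, so it voices to [g]. /p/ is a voiceless stop between vowels /u/ and /e/, so it voices to [b]. /wutoazhakupezu/ → wudoazhagubezu.
Rule 4 (regressive voicing assimilation): /z/ precedes the voiceless obstruent /h/, so it devoices to [s] by assimilation. /wudoazhagubezu/ → wudoashagubezu.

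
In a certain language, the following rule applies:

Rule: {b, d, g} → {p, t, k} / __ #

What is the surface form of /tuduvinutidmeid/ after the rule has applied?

tuduvinutidmeit

/d/ is a voiced stop in word-final position, so it devoices to [t].
The other instances of /d/ do not occur in the required environment and remain unchanged.
Surface form: [tuduvinutidmeit].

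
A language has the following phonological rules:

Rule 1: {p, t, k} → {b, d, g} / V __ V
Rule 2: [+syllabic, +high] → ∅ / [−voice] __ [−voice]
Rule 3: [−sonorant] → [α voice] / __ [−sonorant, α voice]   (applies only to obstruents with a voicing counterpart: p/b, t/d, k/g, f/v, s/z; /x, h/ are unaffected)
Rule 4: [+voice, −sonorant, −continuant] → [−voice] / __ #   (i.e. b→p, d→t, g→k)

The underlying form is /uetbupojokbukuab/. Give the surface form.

uedbubojogbuguap

Rule 1 (intervocalic voicing): /p/ is a voiceless stop between vowels /u/ and /o/, so it voices to [b]. /k/ is a voiceless stop between vowels /u/ and /u/, so it voices to [g]. /uetbupojokbukuab/ → uetbubojokbuguab.
Rule 2 (high vowel syncope): no segment meets the environment; /uetbubojokbuguab/ is unchanged.
Rule 3 (regressive voicing assimilation): /t/ precedes the voiced obstruent /b/, so it voices to [d] by assimilation. /k/ precedes the voiced obstruent /b/, so it voices to [g] by assimilation. /uetbubojokbuguab/ → uedbubojogbuguab.
Rule 4 (final devoicing): /b/ is a voiced stop in word-final position, so it devoices to [p]. /uedbubojogbuguab/ → uedbubojogbuguap.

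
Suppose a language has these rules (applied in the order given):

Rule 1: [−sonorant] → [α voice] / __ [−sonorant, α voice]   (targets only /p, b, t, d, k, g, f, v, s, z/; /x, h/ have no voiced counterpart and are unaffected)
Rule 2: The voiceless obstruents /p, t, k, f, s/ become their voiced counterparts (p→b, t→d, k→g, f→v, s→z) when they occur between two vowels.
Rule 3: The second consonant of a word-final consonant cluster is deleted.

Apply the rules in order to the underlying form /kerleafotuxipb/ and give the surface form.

kerleavoduxib

Rule 1 (regressive voicing assimilation): /p/ precedes the voiced obstruent /b/, so it voices to [b] by assimilation. /kerleafotuxipb/ → kerleafotuxibb.
Rule 2 (intervocalic voicing): /f/ is a voiceless obstruent between vowels /a/ and /o/, so it voices to [v]. /t/ is a voiceless obstruent between vowels /o/ and /u/, so it voices to [d]. /kerleafotuxibb/ → kerleavoduxibb.
Rule 3 (final cluster simplification): /b/ is the second consonant of a word-final cluster /bb/, so it deletes. /kerleavoduxibb/ → kerleavoduxib.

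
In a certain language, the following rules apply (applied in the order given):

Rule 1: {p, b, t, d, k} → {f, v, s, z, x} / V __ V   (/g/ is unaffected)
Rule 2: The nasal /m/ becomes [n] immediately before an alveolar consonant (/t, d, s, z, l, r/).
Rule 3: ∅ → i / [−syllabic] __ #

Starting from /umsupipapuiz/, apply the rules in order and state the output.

Rule 1 (intervocalic spirantization): /p/ is a stop between vowels /u/ and /i/, so it spirantizes to the fricative [f]. /p/ is a stop between vowels /i/ and /a/, so it spirantizes to the fricative [f]. /p/ is a stop between vowels /a/ and /u/, so it spirantizes to the fricative [f]. /umsupipapuiz/ → umsufifafuiz.
Rule 2 (nasal place assimilation): /m/ precedes the alveolar consonant /s/, so it assimilates in place to [n]. /umsufifafuiz/ → unsufifafuiz.
Rule 3 (final i-epenthesis): the form ends in the consonant /z/, so [i] is inserted word-finally. /unsufifafuiz/ → unsufifafuizi.

unsufifafuizi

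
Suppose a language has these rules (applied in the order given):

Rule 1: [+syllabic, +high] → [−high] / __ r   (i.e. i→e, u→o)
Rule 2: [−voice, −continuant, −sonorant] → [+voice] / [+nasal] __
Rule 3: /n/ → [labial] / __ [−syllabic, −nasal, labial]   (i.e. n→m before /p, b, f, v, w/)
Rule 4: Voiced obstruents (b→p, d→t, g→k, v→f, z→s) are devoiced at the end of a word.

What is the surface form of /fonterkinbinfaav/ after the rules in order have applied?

fonderkimbimfaaf

Rule 1 (pre-rhotic lowering): no segment meets the environment; /fonterkinbinfaav/ is unchanged.
Rule 2 (post-nasal voicing): /t/ is a voiceless stop immediately after the nasal /n/, so it voices to [d]. /fonterkinbinfaav/ → fonderkinbinfaav.
Rule 3 (nasal place assimilation): /n/ precedes the labial consonant /b/, so it assimilates in place to [m]. /n/ precedes the labial consonant /f/, so it assimilates in place to [m]. /fonderkinbinfaav/ → fonderkimbimfaav.
Rule 4 (final devoicing): /v/ is a voiced obstruent in word-final position, so it devoices to [f]. /fonderkimbimfaav/ → fonderkimbimfaaf.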